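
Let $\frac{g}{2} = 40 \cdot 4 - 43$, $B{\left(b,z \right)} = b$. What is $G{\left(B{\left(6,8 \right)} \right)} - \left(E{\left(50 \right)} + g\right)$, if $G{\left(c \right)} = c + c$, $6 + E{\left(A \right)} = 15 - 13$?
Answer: $-218$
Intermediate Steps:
$E{\left(A \right)} = -4$ ($E{\left(A \right)} = -6 + \left(15 - 13\right) = -6 + 2 = -4$)
$G{\left(c \right)} = 2 c$
$g = 234$ ($g = 2 \left(40 \cdot 4 - 43\right) = 2 \left(160 - 43\right) = 2 \cdot 117 = 234$)
$G{\left(B{\left(6,8 \right)} \right)} - \left(E{\left(50 \right)} + g\right) = 2 \cdot 6 - \left(-4 + 234\right) = 12 - 230 = -218$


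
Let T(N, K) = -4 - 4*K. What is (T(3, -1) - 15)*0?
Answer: 0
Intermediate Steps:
(T(3, -1) - 15)*0 = ((-4 - 4*(-1)) - 15)*0 = ((-4 + 4) - 15)*0 = (0 - 15)*0 = -15*0 = 0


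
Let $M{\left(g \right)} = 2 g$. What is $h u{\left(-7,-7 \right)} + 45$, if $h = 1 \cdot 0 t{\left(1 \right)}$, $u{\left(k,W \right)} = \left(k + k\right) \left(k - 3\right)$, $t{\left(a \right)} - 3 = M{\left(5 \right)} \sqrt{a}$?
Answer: $45$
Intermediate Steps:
$t{\left(a \right)} = 3 + 10 \sqrt{a}$ ($t{\left(a \right)} = 3 + 2 \cdot 5 \sqrt{a} = 3 + 10 \sqrt{a}$)
$u{\left(k,W \right)} = 2 k \left(-3 + k\right)$
$h = 0$ ($h = 1 \cdot 0 \left(3 + 10 \sqrt{1}\right) = 0 \left(3 + 10 \cdot 1\right) = 0 \left(3 + 10\right) = 0 \cdot 13 = 0$)
$h u{\left(-7,-7 \right)} + 45 = 0 \cdot 2 \left(-7\right) \left(-3 - 7\right) + 45 = 0 \cdot 2 \left(-7\right) \left(-10\right) + 45 = 0 \cdot 140 + 45 = 0 + 45 = 45$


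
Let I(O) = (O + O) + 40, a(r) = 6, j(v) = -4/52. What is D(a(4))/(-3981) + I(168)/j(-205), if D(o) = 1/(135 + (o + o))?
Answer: -2860491817/585207 ≈ -4888.0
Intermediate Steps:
j(v) = -1/13 (j(v) = -4*1/52 = -1/13)
I(O) = 40 + 2*O (I(O) = 2*O + 40 = 40 + 2*O)
D(o) = 1/(135 + 2*o)
D(a(4))/(-3981) + I(168)/j(-205) = 1/((135 + 2*6)*(-3981)) + (40 + 2*168)/(-1/13) = -1/3981/(135 + 12) + (40 + 336)*(-13) = -1/3981/147 + 376*(-13) = (1/147)*(-1/3981) - 4888 = -1/585207 - 4888 = -2860491817/585207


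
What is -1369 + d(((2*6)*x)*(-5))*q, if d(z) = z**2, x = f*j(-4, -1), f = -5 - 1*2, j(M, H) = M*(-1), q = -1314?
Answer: -3708634969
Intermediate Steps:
j(M, H) = -M
f = -7 (f = -5 - 2 = -7)
x = -28 (x = -(-7)*(-4) = -7*4 = -28)
-1369 + d(((2*6)*x)*(-5))*q = -1369 + (((2*6)*(-28))*(-5))**2*(-1314) = -1369 + ((12*(-28))*(-5))**2*(-1314) = -1369 + (-336*(-5))**2*(-1314) = -1369 + 1680**2*(-1314) = -1369 + 2822400*(-1314) = -1369 - 3708633600 = -3708634969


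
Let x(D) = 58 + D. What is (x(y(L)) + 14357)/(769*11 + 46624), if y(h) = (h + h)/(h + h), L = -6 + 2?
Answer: 14416/55083 ≈ 0.26171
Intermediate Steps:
L = -4
y(h) = 1 (y(h) = (2*h)/((2*h)) = (2*h)*(1/(2*h)) = 1)
(x(y(L)) + 14357)/(769*11 + 46624) = ((58 + 1) + 14357)/(769*11 + 46624) = (59 + 14357)/(8459 + 46624) = 14416/55083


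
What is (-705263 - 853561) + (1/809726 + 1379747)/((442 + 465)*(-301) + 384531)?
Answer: -140766741998690053/90303882424 ≈ -1.5588e+6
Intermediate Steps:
(-705263 - 853561) + (1/809726 + 1379747)/((442 + 465)*(-301) + 384531) = -1558824 + (1/809726 + 1379747)/(907*(-301) + 384531) = -1558824 + 1117217019323/(809726*(-273007 + 384531)) = -1558824 + (1117217019323/809726)/111524 = -1558824 + (1117217019323/809726)*(1/111524) = -1558824 + 1117217019323/90303882424 = -140766741998690053/90303882424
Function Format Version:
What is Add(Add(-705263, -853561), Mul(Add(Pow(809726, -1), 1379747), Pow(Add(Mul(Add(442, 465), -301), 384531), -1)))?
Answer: Rational(-140766741998690053, 90303882424) ≈ -1.5588e+6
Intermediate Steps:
Add(Add(-705263, -853561), Mul(Add(Pow(809726, -1), 1379747), Pow(Add(Mul(Add(442, 465), -301), 384531), -1))) = Add(-1558824, Mul(Add(Rational(1, 809726), 1379747), Pow(Add(Mul(907, -301), 384531), -1))) = Add(-1558824, Mul(Rational(1117217019323, 809726), Pow(Add(-273007, 384531), -1))) = Add(-1558824, Mul(Rational(1117217019323, 809726), Pow(111524, -1))) = Add(-1558824, Mul(Rational(1117217019323, 809726), Rational(1, 111524))) = Add(-1558824, Rational(1117217019323, 90303882424)) = Rational(-140766741998690053, 90303882424)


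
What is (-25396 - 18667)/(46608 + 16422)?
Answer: -44063/63030 ≈ -0.69908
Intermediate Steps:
(-25396 - 18667)/(46608 + 16422) = -44063/63030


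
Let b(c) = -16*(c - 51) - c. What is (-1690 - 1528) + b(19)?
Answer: -2725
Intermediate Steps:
b(c) = 816 - 17*c (b(c) = -16*(-51 + c) - c = (816 - 16*c) - c = 816 - 17*c)
(-1690 - 1528) + b(19) = (-1690 - 1528) + (816 - 17*19) = -3218 + (816 - 323) = -3218 + 493 = -2725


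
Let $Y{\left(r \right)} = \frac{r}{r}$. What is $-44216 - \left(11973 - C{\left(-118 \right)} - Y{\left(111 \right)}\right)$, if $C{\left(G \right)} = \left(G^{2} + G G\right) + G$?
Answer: $-28458$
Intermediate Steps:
$Y{\left(r \right)} = 1$
$C{\left(G \right)} = G + 2 G^{2}$ ($C{\left(G \right)} = \left(G^{2} + G^{2}\right) + G = 2 G^{2} + G = G + 2 G^{2}$)
$-44216 - \left(11973 - C{\left(-118 \right)} - Y{\left(111 \right)}\right) = -44216 - \left(11972 + 118 \left(1 + 2 \left(-118\right)\right)\right) = -44216 - \left(11972 + 118 \left(1 - 236\right)\right) = -44216 + \left(\left(1 - -27730\right) - 11973\right) = -44216 + \left(\left(1 + 27730\right) - 11973\right) = -44216 + \left(27731 - 11973\right) = -44216 + 15758 = -28458$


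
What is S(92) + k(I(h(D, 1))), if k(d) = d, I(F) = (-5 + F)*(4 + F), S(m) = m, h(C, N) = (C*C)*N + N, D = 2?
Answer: 92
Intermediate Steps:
h(C, N) = N + N*C**2 (h(C, N) = C**2*N + N = N*C**2 + N = N + N*C**2)
S(92) + k(I(h(D, 1))) = 92 + (-20 + (1*(1 + 2**2))**2 - (1 + 2**2)) = 92 + (-20 + (1*(1 + 4))**2 - (1 + 4)) = 92 + (-20 + (1*5)**2 - 5) = 92 + (-20 + 5**2 - 1*5) = 92 + (-20 + 25 - 5) = 92 + 0 = 92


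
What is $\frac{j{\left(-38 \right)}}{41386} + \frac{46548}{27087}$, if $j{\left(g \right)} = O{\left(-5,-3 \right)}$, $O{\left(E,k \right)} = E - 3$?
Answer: $\frac{321036472}{186837097} \approx 1.7183$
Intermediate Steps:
$O{\left(E,k \right)} = -3 + E$ ($O{\left(E,k \right)} = E - 3 = -3 + E$)
$j{\left(g \right)} = -8$ ($j{\left(g \right)} = -3 - 5 = -8$)
$\frac{j{\left(-38 \right)}}{41386} + \frac{46548}{27087} = - \frac{8}{41386} + \frac{46548}{27087} = \left(-8\right) \frac{1}{41386} + 46548 \cdot \frac{1}{27087} = - \frac{4}{20693} + \frac{15516}{9029} = \frac{321036472}{186837097}$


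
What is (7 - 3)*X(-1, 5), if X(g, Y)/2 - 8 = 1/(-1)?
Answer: 56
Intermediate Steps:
X(g, Y) = 14 (X(g, Y) = 16 + 2/(-1) = 16 + 2*(-1) = 16 - 2 = 14)
(7 - 3)*X(-1, 5) = (7 - 3)*14 = 4*14 = 56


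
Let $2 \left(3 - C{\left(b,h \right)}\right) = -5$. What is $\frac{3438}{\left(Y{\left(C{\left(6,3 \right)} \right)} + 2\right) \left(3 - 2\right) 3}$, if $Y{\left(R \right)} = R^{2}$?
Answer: $\frac{1528}{43} \approx 35.535$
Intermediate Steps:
$C{\left(b,h \right)} = \frac{11}{2}$ ($C{\left(b,h \right)} = 3 - - \frac{5}{2} = 3 + \frac{5}{2} = \frac{11}{2}$)
$\frac{3438}{\left(Y{\left(C{\left(6,3 \right)} \right)} + 2\right) \left(3 - 2\right) 3} = \frac{3438}{\left(\left(\frac{11}{2}\right)^{2} + 2\right) \left(3 - 2\right) 3} = \frac{3438}{\left(\frac{121}{4} + 2\right) 1 \cdot 3} = \frac{3438}{\frac{129}{4} \cdot 3} = \frac{3438}{\frac{387}{4}} = 3438 \cdot \frac{4}{387} = \frac{1528}{43}$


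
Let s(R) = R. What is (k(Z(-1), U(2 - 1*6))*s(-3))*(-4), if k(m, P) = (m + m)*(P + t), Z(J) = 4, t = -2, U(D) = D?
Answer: -576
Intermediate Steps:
k(m, P) = 2*m*(-2 + P) (k(m, P) = (m + m)*(P - 2) = (2*m)*(-2 + P) = 2*m*(-2 + P))
(k(Z(-1), U(2 - 1*6))*s(-3))*(-4) = ((2*4*(-2 + (2 - 1*6)))*(-3))*(-4) = ((2*4*(-2 + (2 - 6)))*(-3))*(-4) = ((2*4*(-2 - 4))*(-3))*(-4) = ((2*4*(-6))*(-3))*(-4) = -48*(-3)*(-4) = 144*(-4) = -576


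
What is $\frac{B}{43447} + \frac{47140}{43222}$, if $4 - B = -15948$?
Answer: $\frac{1368784462}{938933117} \approx 1.4578$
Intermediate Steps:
$B = 15952$ ($B = 4 - -15948 = 4 + 15948 = 15952$)
$\frac{B}{43447} + \frac{47140}{43222} = \frac{15952}{43447} + \frac{47140}{43222} = 15952 \cdot \frac{1}{43447} + 47140 \cdot \frac{1}{43222} = \frac{15952}{43447} + \frac{23570}{21611} = \frac{1368784462}{938933117}$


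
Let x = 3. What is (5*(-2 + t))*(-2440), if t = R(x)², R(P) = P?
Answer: -85400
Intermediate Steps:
t = 9 (t = 3² = 9)
(5*(-2 + t))*(-2440) = (5*(-2 + 9))*(-2440) = (5*7)*(-2440) = 35*(-2440) = -85400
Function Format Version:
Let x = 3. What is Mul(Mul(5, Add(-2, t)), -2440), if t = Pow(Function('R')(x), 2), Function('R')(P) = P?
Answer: -85400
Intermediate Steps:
t = 9 (t = Pow(3, 2) = 9)
Mul(Mul(5, Add(-2, t)), -2440) = Mul(Mul(5, Add(-2, 9)), -2440) = Mul(Mul(5, 7), -2440) = Mul(35, -2440) = -85400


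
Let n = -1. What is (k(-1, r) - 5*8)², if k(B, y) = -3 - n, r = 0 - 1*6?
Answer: 1764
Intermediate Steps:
r = -6 (r = 0 - 6 = -6)
k(B, y) = -2 (k(B, y) = -3 - 1*(-1) = -3 + 1 = -2)
(k(-1, r) - 5*8)² = (-2 - 5*8)² = (-2 - 40)² = (-42)² = 1764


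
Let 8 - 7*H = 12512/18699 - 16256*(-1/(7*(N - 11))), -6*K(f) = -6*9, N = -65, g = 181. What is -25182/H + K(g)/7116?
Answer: -2825693353911/607337554 ≈ -4652.6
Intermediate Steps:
K(f) = 9 (K(f) = -(-1)*9 = -⅙*(-54) = 9)
H = 4096712/756903 (H = 8/7 - (12512/18699 - 16256*(-1/(7*(-65 - 11))))/7 = 8/7 - (12512*(1/18699) - 16256/((-76*(-7))))/7 = 8/7 - (544/813 - 16256/532)/7 = 8/7 - (544/813 - 16256*1/532)/7 = 8/7 - (544/813 - 4064/133)/7 = 8/7 - ⅐*(-3231680/108129) = 8/7 + 3231680/756903 = 4096712/756903 ≈ 5.4125)
-25182/H + K(g)/7116 = -25182/4096712/756903 + 9/7116 = -25182*756903/4096712 + 9*(1/7116) = -9530165673/2048356 + 3/2372 = -2825693353911/607337554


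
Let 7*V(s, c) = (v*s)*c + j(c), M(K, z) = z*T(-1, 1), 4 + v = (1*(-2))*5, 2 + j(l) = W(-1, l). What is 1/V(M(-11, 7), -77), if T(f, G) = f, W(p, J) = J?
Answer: -7/7625 ≈ -0.00091803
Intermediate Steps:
j(l) = -2 + l
v = -14 (v = -4 + (1*(-2))*5 = -4 - 2*5 = -4 - 10 = -14)
M(K, z) = -z (M(K, z) = z*(-1) = -z)
V(s, c) = -2/7 + c/7 - 2*c*s (V(s, c) = ((-14*s)*c + (-2 + c))/7 = (-14*c*s + (-2 + c))/7 = (-2 + c - 14*c*s)/7 = -2/7 + c/7 - 2*c*s)
1/V(M(-11, 7), -77) = 1/(-2/7 + (⅐)*(-77) - 2*(-77)*(-1*7)) = 1/(-2/7 - 11 - 2*(-77)*(-7)) = 1/(-2/7 - 11 - 1078) = 1/(-7625/7) = -7/7625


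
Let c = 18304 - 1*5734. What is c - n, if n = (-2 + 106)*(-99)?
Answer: 22866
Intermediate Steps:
n = -10296 (n = 104*(-99) = -10296)
c = 12570 (c = 18304 - 5734 = 12570)
c - n = 12570 - 1*(-10296) = 12570 + 10296 = 22866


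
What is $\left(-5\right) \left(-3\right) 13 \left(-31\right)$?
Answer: $-6045$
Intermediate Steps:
$\left(-5\right) \left(-3\right) 13 \left(-31\right) = 15 \cdot 13 \left(-31\right) = 195 \left(-31\right) = -6045$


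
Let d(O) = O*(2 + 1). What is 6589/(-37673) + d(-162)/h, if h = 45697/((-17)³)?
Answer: 89651402681/1721543081 ≈ 52.076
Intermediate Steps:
h = -45697/4913 (h = 45697/(-4913) = 45697*(-1/4913) = -45697/4913 ≈ -9.3012)
d(O) = 3*O (d(O) = O*3 = 3*O)
6589/(-37673) + d(-162)/h = 6589/(-37673) + (3*(-162))/(-45697/4913) = 6589*(-1/37673) - 486*(-4913/45697) = -6589/37673 + 2387718/45697 = 89651402681/1721543081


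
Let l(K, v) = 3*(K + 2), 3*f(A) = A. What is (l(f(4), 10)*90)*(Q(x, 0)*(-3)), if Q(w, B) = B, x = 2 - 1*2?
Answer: 0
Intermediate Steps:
f(A) = A/3
x = 0 (x = 2 - 2 = 0)
l(K, v) = 6 + 3*K (l(K, v) = 3*(2 + K) = 6 + 3*K)
(l(f(4), 10)*90)*(Q(x, 0)*(-3)) = ((6 + 3*((1/3)*4))*90)*(0*(-3)) = ((6 + 3*(4/3))*90)*0 = ((6 + 4)*90)*0 = (10*90)*0 = 900*0 = 0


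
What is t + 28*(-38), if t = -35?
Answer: -1099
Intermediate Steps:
t + 28*(-38) = -35 + 28*(-38) = -35 - 1064 = -1099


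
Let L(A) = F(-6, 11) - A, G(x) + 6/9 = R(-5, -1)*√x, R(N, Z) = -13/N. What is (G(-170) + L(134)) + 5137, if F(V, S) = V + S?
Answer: 15022/3 + 13*I*√170/5 ≈ 5007.3 + 33.9*I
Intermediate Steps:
F(V, S) = S + V
G(x) = -⅔ + 13*√x/5 (G(x) = -⅔ + (-13/(-5))*√x = -⅔ + (-13*(-⅕))*√x = -⅔ + 13*√x/5)
L(A) = 5 - A (L(A) = (11 - 6) - A = 5 - A)
(G(-170) + L(134)) + 5137 = ((-⅔ + 13*√(-170)/5) + (5 - 1*134)) + 5137 = ((-⅔ + 13*(I*√170)/5) + (5 - 134)) + 5137 = ((-⅔ + 13*I*√170/5) - 129) + 5137 = (-389/3 + 13*I*√170/5) + 5137 = 15022/3 + 13*I*√170/5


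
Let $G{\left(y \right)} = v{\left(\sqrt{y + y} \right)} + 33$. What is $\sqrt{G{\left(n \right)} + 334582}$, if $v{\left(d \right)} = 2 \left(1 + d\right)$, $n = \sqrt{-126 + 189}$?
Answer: $\sqrt{334617 + 2 \sqrt{6} \sqrt[4]{7}} \approx 578.47$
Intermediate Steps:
$n = 3 \sqrt{7}$ ($n = \sqrt{63} = 3 \sqrt{7} \approx 7.9373$)
$v{\left(d \right)} = 2 + 2 d$
$G{\left(y \right)} = 35 + 2 \sqrt{2} \sqrt{y}$ ($G{\left(y \right)} = \left(2 + 2 \sqrt{y + y}\right) + 33 = \left(2 + 2 \sqrt{2 y}\right) + 33 = \left(2 + 2 \sqrt{2} \sqrt{y}\right) + 33 = 35 + 2 \sqrt{2} \sqrt{y}$)
$\sqrt{G{\left(n \right)} + 334582} = \sqrt{\left(35 + 2 \sqrt{2} \sqrt{3 \sqrt{7}}\right) + 334582} = \sqrt{\left(35 + 2 \sqrt{2} \sqrt{3} \sqrt[4]{7}\right) + 334582} = \sqrt{\left(35 + 2 \sqrt{6} \sqrt[4]{7}\right) + 334582} = \sqrt{334617 + 2 \sqrt{6} \sqrt[4]{7}}$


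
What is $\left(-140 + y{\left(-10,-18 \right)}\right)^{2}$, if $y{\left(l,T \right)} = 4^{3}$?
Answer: $5776$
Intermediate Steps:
$y{\left(l,T \right)} = 64$
$\left(-140 + y{\left(-10,-18 \right)}\right)^{2} = \left(-140 + 64\right)^{2} = \left(-76\right)^{2} = 5776$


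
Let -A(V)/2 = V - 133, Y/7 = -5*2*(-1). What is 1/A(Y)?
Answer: 1/126 ≈ 0.0079365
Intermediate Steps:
Y = 70 (Y = 7*(-5*2*(-1)) = 7*(-10*(-1)) = 7*10 = 70)
A(V) = 266 - 2*V (A(V) = -2*(V - 133) = -2*(-133 + V) = 266 - 2*V)
1/A(Y) = 1/(266 - 2*70) = 1/(266 - 140) = 1/126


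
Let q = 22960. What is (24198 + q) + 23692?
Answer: 70850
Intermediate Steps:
(24198 + q) + 23692 = (24198 + 22960) + 23692 = 47158 + 23692 = 70850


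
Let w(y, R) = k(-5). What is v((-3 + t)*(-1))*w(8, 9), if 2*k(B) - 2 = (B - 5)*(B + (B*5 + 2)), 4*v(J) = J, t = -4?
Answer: 987/4 ≈ 246.75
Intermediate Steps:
v(J) = J/4
k(B) = 1 + (-5 + B)*(2 + 6*B)/2 (k(B) = 1 + ((B - 5)*(B + (B*5 + 2)))/2 = 1 + ((-5 + B)*(B + (5*B + 2)))/2 = 1 + ((-5 + B)*(B + (2 + 5*B)))/2 = 1 + ((-5 + B)*(2 + 6*B))/2 = 1 + (-5 + B)*(2 + 6*B)/2)
w(y, R) = 141 (w(y, R) = -4 - 14*(-5) + 3*(-5)² = -4 + 70 + 3*25 = -4 + 70 + 75 = 141)
v((-3 + t)*(-1))*w(8, 9) = (((-3 - 4)*(-1))/4)*141 = ((-7*(-1))/4)*141 = ((¼)*7)*141 = (7/4)*141 = 987/4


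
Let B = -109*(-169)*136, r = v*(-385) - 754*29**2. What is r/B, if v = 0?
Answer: -24389/96356 ≈ -0.25311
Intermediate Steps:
r = -634114 (r = 0*(-385) - 754*29**2 = 0 - 754*841 = 0 - 634114 = -634114)
B = 2505256 (B = 18421*136 = 2505256)
r/B = -634114/2505256 = -634114*1/2505256 = -24389/96356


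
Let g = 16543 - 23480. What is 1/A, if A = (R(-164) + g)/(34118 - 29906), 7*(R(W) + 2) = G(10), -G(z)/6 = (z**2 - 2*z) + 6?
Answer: -9828/16363 ≈ -0.60062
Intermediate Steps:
g = -6937
G(z) = -36 - 6*z**2 + 12*z (G(z) = -6*((z**2 - 2*z) + 6) = -6*(6 + z**2 - 2*z) = -36 - 6*z**2 + 12*z)
R(W) = -530/7 (R(W) = -2 + (-36 - 6*10**2 + 12*10)/7 = -2 + (-36 - 6*100 + 120)/7 = -2 + (-36 - 600 + 120)/7 = -2 + (1/7)*(-516) = -2 - 516/7 = -530/7)
A = -16363/9828 (A = (-530/7 - 6937)/(34118 - 29906) = -49089/7/4212 = -49089/7*1/4212 = -16363/9828 ≈ -1.6649)
1/A = 1/(-16363/9828) = -9828/16363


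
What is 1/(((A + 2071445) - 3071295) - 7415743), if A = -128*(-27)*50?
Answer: -1/8242793 ≈ -1.2132e-7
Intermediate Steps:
A = 172800 (A = 3456*50 = 172800)
1/(((A + 2071445) - 3071295) - 7415743) = 1/(((172800 + 2071445) - 3071295) - 7415743) = 1/((2244245 - 3071295) - 7415743) = 1/(-827050 - 7415743) = 1/(-8242793) = -1/8242793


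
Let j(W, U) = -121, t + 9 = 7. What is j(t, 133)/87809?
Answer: -121/87809 ≈ -0.0013780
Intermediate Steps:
t = -2 (t = -9 + 7 = -2)
j(t, 133)/87809 = -121/87809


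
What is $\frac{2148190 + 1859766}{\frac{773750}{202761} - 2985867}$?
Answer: $- \frac{812657166516}{605416605037} \approx -1.3423$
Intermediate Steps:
$\frac{2148190 + 1859766}{\frac{773750}{202761} - 2985867} = \frac{4007956}{773750 \cdot \frac{1}{202761} - 2985867} = \frac{4007956}{\frac{773750}{202761} - 2985867} = \frac{4007956}{- \frac{605416605037}{202761}} = 4007956 \left(- \frac{202761}{605416605037}\right) = - \frac{812657166516}{605416605037}$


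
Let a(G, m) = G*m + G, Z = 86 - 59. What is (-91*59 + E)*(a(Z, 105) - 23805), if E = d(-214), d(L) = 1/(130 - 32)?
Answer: 11019389823/98 ≈ 1.1244e+8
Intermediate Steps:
d(L) = 1/98
Z = 27
a(G, m) = G + G*m
E = 1/98 ≈ 0.010204
(-91*59 + E)*(a(Z, 105) - 23805) = (-91*59 + 1/98)*(27*(1 + 105) - 23805) = (-5369 + 1/98)*(27*106 - 23805) = -526161*(2862 - 23805)/98 = -526161/98*(-20943) = 11019389823/98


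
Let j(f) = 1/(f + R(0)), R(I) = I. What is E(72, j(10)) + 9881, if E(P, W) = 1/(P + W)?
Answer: 7124211/721 ≈ 9881.0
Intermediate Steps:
j(f) = 1/f (j(f) = 1/(f + 0) = 1/f)
E(72, j(10)) + 9881 = 1/(72 + 1/10) + 9881 = 1/(721/10) + 9881 = 10/721 + 9881 = 7124211/721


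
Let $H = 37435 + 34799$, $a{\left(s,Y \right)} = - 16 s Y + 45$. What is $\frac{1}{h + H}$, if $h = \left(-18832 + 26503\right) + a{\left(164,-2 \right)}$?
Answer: $\frac{1}{85198} \approx 1.1737 \cdot 10^{-5}$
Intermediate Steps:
$a{\left(s,Y \right)} = 45 - 16 Y s$ ($a{\left(s,Y \right)} = - 16 Y s + 45 = 45 - 16 Y s$)
$h = 12964$ ($h = \left(-18832 + 26503\right) - \left(-45 - 5248\right) = 7671 + \left(45 + 5248\right) = 7671 + 5293 = 12964$)
$H = 72234$
$\frac{1}{h + H} = \frac{1}{12964 + 72234} = \frac{1}{85198}$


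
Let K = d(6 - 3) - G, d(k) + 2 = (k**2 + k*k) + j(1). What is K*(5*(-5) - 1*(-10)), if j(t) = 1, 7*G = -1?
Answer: -1800/7 ≈ -257.14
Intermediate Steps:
G = -1/7 (G = (1/7)*(-1) = -1/7 ≈ -0.14286)
d(k) = -1 + 2*k**2 (d(k) = -2 + ((k**2 + k*k) + 1) = -2 + ((k**2 + k**2) + 1) = -2 + (2*k**2 + 1) = -2 + (1 + 2*k**2) = -1 + 2*k**2)
K = 120/7 (K = (-1 + 2*(6 - 3)**2) - 1*(-1/7) = (-1 + 2*3**2) + 1/7 = (-1 + 2*9) + 1/7 = (-1 + 18) + 1/7 = 17 + 1/7 = 120/7 ≈ 17.143)
K*(5*(-5) - 1*(-10)) = 120*(5*(-5) - 1*(-10))/7 = 120*(-25 + 10)/7 = (120/7)*(-15) = -1800/7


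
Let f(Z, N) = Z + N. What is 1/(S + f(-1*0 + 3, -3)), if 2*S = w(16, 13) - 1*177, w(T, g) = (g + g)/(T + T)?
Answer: -32/2819 ≈ -0.011352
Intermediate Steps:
w(T, g) = g/T (w(T, g) = (2*g)/((2*T)) = (2*g)*(1/(2*T)) = g/T)
S = -2819/32 (S = (13/16 - 1*177)/2 = (13*(1/16) - 177)/2 = (13/16 - 177)/2 = (½)*(-2819/16) = -2819/32 ≈ -88.094)
f(Z, N) = N + Z
1/(S + f(-1*0 + 3, -3)) = 1/(-2819/32 + (-3 + (-1*0 + 3))) = 1/(-2819/32 + (-3 + (0 + 3))) = 1/(-2819/32 + (-3 + 3)) = 1/(-2819/32 + 0) = 1/(-2819/32) = -32/2819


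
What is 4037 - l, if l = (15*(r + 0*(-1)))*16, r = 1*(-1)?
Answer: 4277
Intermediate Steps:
r = -1
l = -240 (l = (15*(-1 + 0*(-1)))*16 = (15*(-1 + 0))*16 = (15*(-1))*16 = -15*16 = -240)
4037 - l = 4037 - 1*(-240) = 4037 + 240 = 4277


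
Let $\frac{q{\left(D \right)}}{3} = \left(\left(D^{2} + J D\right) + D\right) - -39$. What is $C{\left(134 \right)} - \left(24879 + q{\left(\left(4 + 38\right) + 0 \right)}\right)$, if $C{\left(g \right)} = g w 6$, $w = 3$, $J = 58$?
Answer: $-35310$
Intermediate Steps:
$q{\left(D \right)} = 117 + 3 D^{2} + 177 D$ ($q{\left(D \right)} = 3 \left(\left(\left(D^{2} + 58 D\right) + D\right) - -39\right) = 3 \left(\left(D^{2} + 59 D\right) + 39\right) = 3 \left(39 + D^{2} + 59 D\right) = 117 + 3 D^{2} + 177 D$)
$C{\left(g \right)} = 18 g$ ($C{\left(g \right)} = g 3 \cdot 6 = 3 g 6 = 18 g$)
$C{\left(134 \right)} - \left(24879 + q{\left(\left(4 + 38\right) + 0 \right)}\right) = 18 \cdot 134 - \left(24879 + \left(117 + 3 \left(\left(4 + 38\right) + 0\right)^{2} + 177 \left(\left(4 + 38\right) + 0\right)\right)\right) = 2412 - \left(24879 + \left(117 + 3 \left(42 + 0\right)^{2} + 177 \left(42 + 0\right)\right)\right) = 2412 - \left(24879 + \left(117 + 3 \cdot 42^{2} + 177 \cdot 42\right)\right) = 2412 - \left(24879 + \left(117 + 3 \cdot 1764 + 7434\right)\right) = 2412 - \left(24879 + \left(117 + 5292 + 7434\right)\right) = 2412 - \left(24879 + 12843\right) = 2412 - 37722 = -35310$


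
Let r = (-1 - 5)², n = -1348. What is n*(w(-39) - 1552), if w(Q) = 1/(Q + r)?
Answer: 6277636/3 ≈ 2.0925e+6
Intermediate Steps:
r = 36 (r = (-6)² = 36)
w(Q) = 1/(36 + Q) (w(Q) = 1/(Q + 36) = 1/(36 + Q))
n*(w(-39) - 1552) = -1348*(1/(36 - 39) - 1552) = -1348*(1/(-3) - 1552) = -1348*(-⅓ - 1552) = -1348*(-4657/3) = 6277636/3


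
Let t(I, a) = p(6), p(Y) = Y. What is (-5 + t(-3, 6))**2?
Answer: 1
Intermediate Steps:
t(I, a) = 6
(-5 + t(-3, 6))**2 = (-5 + 6)**2 = 1**2 = 1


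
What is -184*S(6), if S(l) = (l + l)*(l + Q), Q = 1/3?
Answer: -13984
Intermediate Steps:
Q = ⅓ (Q = 1*(⅓) = ⅓ ≈ 0.33333)
S(l) = 2*l*(⅓ + l) (S(l) = (l + l)*(l + ⅓) = (2*l)*(⅓ + l) = 2*l*(⅓ + l))
-184*S(6) = -368*6*(1 + 3*6)/3 = -368*6*(1 + 18)/3 = -368*6*19/3 = -184*76 = -13984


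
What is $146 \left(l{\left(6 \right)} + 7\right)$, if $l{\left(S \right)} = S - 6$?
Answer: $1022$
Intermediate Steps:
$l{\left(S \right)} = -6 + S$ ($l{\left(S \right)} = S - 6 = -6 + S$)
$146 \left(l{\left(6 \right)} + 7\right) = 146 \left(\left(-6 + 6\right) + 7\right) = 146 \left(0 + 7\right) = 146 \cdot 7 = 1022$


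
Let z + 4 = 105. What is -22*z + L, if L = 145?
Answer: -2077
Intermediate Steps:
z = 101 (z = -4 + 105 = 101)
-22*z + L = -22*101 + 145 = -2222 + 145 = -2077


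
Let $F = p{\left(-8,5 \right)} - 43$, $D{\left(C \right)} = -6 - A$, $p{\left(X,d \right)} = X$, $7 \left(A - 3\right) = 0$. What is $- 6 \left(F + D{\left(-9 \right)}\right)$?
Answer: $360$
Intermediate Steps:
$A = 3$ ($A = 3 + \frac{1}{7} \cdot 0 = 3 + 0 = 3$)
$D{\left(C \right)} = -9$ ($D{\left(C \right)} = -6 - 3 = -9$)
$F = -51$ ($F = -8 - 43 = -51$)
$- 6 \left(F + D{\left(-9 \right)}\right) = - 6 \left(-51 - 9\right) = \left(-6\right) \left(-60\right) = 360$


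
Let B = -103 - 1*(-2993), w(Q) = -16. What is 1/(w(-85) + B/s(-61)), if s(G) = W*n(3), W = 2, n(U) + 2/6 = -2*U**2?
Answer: -11/1043 ≈ -0.010547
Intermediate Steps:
n(U) = -1/3 - 2*U**2
s(G) = -110/3 (s(G) = 2*(-1/3 - 2*3**2) = 2*(-1/3 - 2*9) = 2*(-1/3 - 18) = 2*(-55/3) = -110/3)
B = 2890 (B = -103 + 2993 = 2890)
1/(w(-85) + B/s(-61)) = 1/(-16 + 2890/(-110/3)) = 1/(-16 + 2890*(-3/110)) = 1/(-16 - 867/11) = 1/(-1043/11) = -11/1043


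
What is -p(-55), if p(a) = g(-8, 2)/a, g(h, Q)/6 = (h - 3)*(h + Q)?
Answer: 36/5 ≈ 7.2000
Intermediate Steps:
g(h, Q) = 6*(-3 + h)*(Q + h) (g(h, Q) = 6*((h - 3)*(h + Q)) = 6*((-3 + h)*(Q + h)) = 6*(-3 + h)*(Q + h))
p(a) = 396/a (p(a) = (-18*2 - 18*(-8) + 6*(-8)² + 6*2*(-8))/a = (-36 + 144 + 6*64 - 96)/a = (-36 + 144 + 384 - 96)/a = 396/a)
-p(-55) = -396/(-55) = -396*(-1)/55 = -1*(-36/5) = 36/5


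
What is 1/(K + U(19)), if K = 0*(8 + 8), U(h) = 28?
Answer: 1/28 ≈ 0.035714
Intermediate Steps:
K = 0 (K = 0*16 = 0)
1/(K + U(19)) = 1/(0 + 28) = 1/28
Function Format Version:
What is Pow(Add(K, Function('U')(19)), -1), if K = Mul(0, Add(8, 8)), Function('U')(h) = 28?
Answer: Rational(1, 28) ≈ 0.035714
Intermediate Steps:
K = 0 (K = Mul(0, 16) = 0)
Pow(Add(K, Function('U')(19)), -1) = Pow(Add(0, 28), -1) = Pow(28, -1) = Rational(1, 28)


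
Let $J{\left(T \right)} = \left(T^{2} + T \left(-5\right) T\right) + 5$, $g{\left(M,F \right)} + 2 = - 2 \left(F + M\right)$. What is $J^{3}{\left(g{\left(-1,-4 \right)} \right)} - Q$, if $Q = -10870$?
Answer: $-15802381$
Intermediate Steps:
$g{\left(M,F \right)} = -2 - 2 F - 2 M$ ($g{\left(M,F \right)} = -2 - 2 \left(F + M\right) = -2 - \left(2 F + 2 M\right) = -2 - 2 F - 2 M$)
$J{\left(T \right)} = 5 - 4 T^{2}$ ($J{\left(T \right)} = \left(T^{2} + - 5 T T\right) + 5 = \left(T^{2} - 5 T^{2}\right) + 5 = - 4 T^{2} + 5 = 5 - 4 T^{2}$)
$J^{3}{\left(g{\left(-1,-4 \right)} \right)} - Q = \left(5 - 4 \left(-2 - -8 - -2\right)^{2}\right)^{3} - -10870 = \left(5 - 4 \left(-2 + 8 + 2\right)^{2}\right)^{3} + 10870 = \left(5 - 4 \cdot 8^{2}\right)^{3} + 10870 = \left(5 - 256\right)^{3} + 10870 = \left(-251\right)^{3} + 10870 = -15813251 + 10870 = -15802381$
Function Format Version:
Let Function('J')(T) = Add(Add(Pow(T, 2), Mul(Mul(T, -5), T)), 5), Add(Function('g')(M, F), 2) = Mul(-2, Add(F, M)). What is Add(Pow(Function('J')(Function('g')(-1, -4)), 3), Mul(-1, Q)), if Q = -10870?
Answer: -15802381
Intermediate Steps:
Function('g')(M, F) = Add(-2, Mul(-2, F), Mul(-2, M)) (Function('g')(M, F) = Add(-2, Mul(-2, Add(F, M))) = Add(-2, Add(Mul(-2, F), Mul(-2, M))) = Add(-2, Mul(-2, F), Mul(-2, M)))
Function('J')(T) = Add(5, Mul(-4, Pow(T, 2))) (Function('J')(T) = Add(Add(Pow(T, 2), Mul(Mul(-5, T), T)), 5) = Add(Add(Pow(T, 2), Mul(-5, Pow(T, 2))), 5) = Add(Mul(-4, Pow(T, 2)), 5) = Add(5, Mul(-4, Pow(T, 2))))
Add(Pow(Function('J')(Function('g')(-1, -4)), 3), Mul(-1, Q)) = Add(Pow(Add(5, Mul(-4, Pow(Add(-2, Mul(-2, -4), Mul(-2, -1)), 2))), 3), Mul(-1, -10870)) = Add(Pow(Add(5, Mul(-4, Pow(Add(-2, 8, 2), 2))), 3), 10870) = Add(Pow(Add(5, Mul(-4, Pow(8, 2))), 3), 10870) = Add(Pow(Add(5, Mul(-4, 64)), 3), 10870) = Add(Pow(Add(5, -256), 3), 10870) = Add(Pow(-251, 3), 10870) = Add(-15813251, 10870) = -15802381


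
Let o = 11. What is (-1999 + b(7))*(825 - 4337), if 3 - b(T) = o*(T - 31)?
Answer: 6082784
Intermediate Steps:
b(T) = 344 - 11*T (b(T) = 3 - 11*(T - 31) = 3 - 11*(-31 + T) = 3 - (-341 + 11*T) = 3 + (341 - 11*T) = 344 - 11*T)
(-1999 + b(7))*(825 - 4337) = (-1999 + (344 - 11*7))*(825 - 4337) = (-1999 + (344 - 77))*(-3512) = (-1999 + 267)*(-3512) = -1732*(-3512) = 6082784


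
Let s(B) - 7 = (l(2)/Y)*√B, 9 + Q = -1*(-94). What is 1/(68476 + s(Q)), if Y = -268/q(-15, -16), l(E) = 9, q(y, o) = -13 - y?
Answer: 1229680748/84212226658399 + 1206*√85/84212226658399 ≈ 1.4602e-5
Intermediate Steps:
Y = -134 (Y = -268/(-13 - 1*(-15)) = -268/(-13 + 15) = -268/2 = -268*½ = -134)
Q = 85 (Q = -9 - 1*(-94) = -9 + 94 = 85)
s(B) = 7 - 9*√B/134 (s(B) = 7 + (9/(-134))*√B = 7 + (9*(-1/134))*√B = 7 - 9*√B/134)
1/(68476 + s(Q)) = 1/(68476 + (7 - 9*√85/134)) = 1/(68483 - 9*√85/134)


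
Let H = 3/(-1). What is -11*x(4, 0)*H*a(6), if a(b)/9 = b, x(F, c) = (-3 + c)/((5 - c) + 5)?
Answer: -2673/5 ≈ -534.60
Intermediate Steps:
x(F, c) = (-3 + c)/(10 - c)
a(b) = 9*b
H = -3 (H = 3*(-1) = -3)
-11*x(4, 0)*H*a(6) = -11*((3 - 1*0)/(-10 + 0))*(-3)*9*6 = -11*((3 + 0)/(-10))*(-3)*54 = -11*-⅒*3*(-3)*54 = -11*(-3/10*(-3))*54 = -99*54/10 = -11*243/5 = -2673/5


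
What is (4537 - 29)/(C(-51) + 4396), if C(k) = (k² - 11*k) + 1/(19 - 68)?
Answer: 220892/370341 ≈ 0.59646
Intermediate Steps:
C(k) = -1/49 + k² - 11*k (C(k) = (k² - 11*k) + 1/(-49) = (k² - 11*k) - 1/49 = -1/49 + k² - 11*k)
(4537 - 29)/(C(-51) + 4396) = (4537 - 29)/((-1/49 + (-51)² - 11*(-51)) + 4396) = 4508/((-1/49 + 2601 + 561) + 4396) = 4508/(154937/49 + 4396) = 4508/(370341/49) = 4508*(49/370341) = 220892/370341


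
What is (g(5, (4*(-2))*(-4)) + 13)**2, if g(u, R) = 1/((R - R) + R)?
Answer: 173889/1024 ≈ 169.81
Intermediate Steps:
g(u, R) = 1/R (g(u, R) = 1/(0 + R) = 1/R)
(g(5, (4*(-2))*(-4)) + 13)**2 = (1/((4*(-2))*(-4)) + 13)**2 = (1/(-8*(-4)) + 13)**2 = (1/32 + 13)**2 = (417/32)**2 = 173889/1024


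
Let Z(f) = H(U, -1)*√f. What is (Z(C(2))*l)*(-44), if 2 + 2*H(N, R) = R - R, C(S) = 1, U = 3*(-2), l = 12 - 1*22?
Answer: -440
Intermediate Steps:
l = -10 (l = 12 - 22 = -10)
U = -6
H(N, R) = -1 (H(N, R) = -1 + (R - R)/2 = -1 + (½)*0 = -1 + 0 = -1)
Z(f) = -√f
(Z(C(2))*l)*(-44) = (-√1*(-10))*(-44) = (-1*1*(-10))*(-44) = -1*(-10)*(-44) = 10*(-44) = -440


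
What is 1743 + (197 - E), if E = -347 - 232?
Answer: 2519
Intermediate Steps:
E = -579
1743 + (197 - E) = 1743 + (197 - 1*(-579)) = 1743 + (197 + 579) = 1743 + 776 = 2519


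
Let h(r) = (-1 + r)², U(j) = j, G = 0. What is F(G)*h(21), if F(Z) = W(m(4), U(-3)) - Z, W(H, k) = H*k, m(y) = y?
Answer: -4800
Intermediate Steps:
F(Z) = -12 - Z (F(Z) = 4*(-3) - Z = -12 - Z)
F(G)*h(21) = (-12 - 1*0)*(-1 + 21)² = (-12 + 0)*20² = -12*400 = -4800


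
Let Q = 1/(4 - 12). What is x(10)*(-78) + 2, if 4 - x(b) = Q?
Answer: -1279/4 ≈ -319.75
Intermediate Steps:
Q = -⅛ (Q = 1/(-8) = -⅛ ≈ -0.12500)
x(b) = 33/8 (x(b) = 4 - 1*(-⅛) = 4 + ⅛ = 33/8)
x(10)*(-78) + 2 = (33/8)*(-78) + 2 = -1287/4 + 2 = -1279/4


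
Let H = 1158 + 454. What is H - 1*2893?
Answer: -1281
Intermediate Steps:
H = 1612
H - 1*2893 = 1612 - 1*2893 = 1612 - 2893 = -1281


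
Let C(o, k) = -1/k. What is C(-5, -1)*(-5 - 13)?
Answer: -18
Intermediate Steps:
C(-5, -1)*(-5 - 13) = (-1/(-1))*(-5 - 13) = -1*(-1)*(-18) = 1*(-18) = -18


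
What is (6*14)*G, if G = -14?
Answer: -1176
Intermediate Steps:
(6*14)*G = (6*14)*(-14) = 84*(-14) = -1176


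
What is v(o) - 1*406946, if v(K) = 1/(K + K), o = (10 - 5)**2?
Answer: -20347299/50 ≈ -4.0695e+5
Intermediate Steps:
o = 25 (o = 5**2 = 25)
v(K) = 1/(2*K)
v(o) - 1*406946 = (1/2)/25 - 1*406946 = (1/2)*(1/25) - 406946 = 1/50 - 406946 = -20347299/50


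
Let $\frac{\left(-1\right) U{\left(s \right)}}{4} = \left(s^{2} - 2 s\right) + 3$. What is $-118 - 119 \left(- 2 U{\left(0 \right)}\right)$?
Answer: $-2974$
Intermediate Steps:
$U{\left(s \right)} = -12 - 4 s^{2} + 8 s$ ($U{\left(s \right)} = - 4 \left(\left(s^{2} - 2 s\right) + 3\right) = - 4 \left(3 + s^{2} - 2 s\right) = -12 - 4 s^{2} + 8 s$)
$-118 - 119 \left(- 2 U{\left(0 \right)}\right) = -118 - 119 \left(- 2 \left(-12 - 4 \cdot 0^{2} + 8 \cdot 0\right)\right) = -118 - 119 \left(- 2 \left(-12 - 0 + 0\right)\right) = -118 - 119 \left(- 2 \left(-12 + 0 + 0\right)\right) = -118 - 119 \left(\left(-2\right) \left(-12\right)\right) = -118 - 2856 = -2974$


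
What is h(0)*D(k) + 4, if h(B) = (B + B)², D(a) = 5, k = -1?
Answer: 4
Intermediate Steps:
h(B) = 4*B² (h(B) = (2*B)² = 4*B²)
h(0)*D(k) + 4 = (4*0²)*5 + 4 = (4*0)*5 + 4 = 0*5 + 4 = 0 + 4 = 4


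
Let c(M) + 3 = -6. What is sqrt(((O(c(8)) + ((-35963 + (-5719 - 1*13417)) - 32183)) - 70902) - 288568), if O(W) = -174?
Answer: I*sqrt(446926) ≈ 668.53*I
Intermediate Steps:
c(M) = -9 (c(M) = -3 - 6 = -9)
sqrt(((O(c(8)) + ((-35963 + (-5719 - 1*13417)) - 32183)) - 70902) - 288568) = sqrt(((-174 + ((-35963 + (-5719 - 1*13417)) - 32183)) - 70902) - 288568) = sqrt(((-174 + ((-35963 + (-5719 - 13417)) - 32183)) - 70902) - 288568) = sqrt(((-174 + ((-35963 - 19136) - 32183)) - 70902) - 288568) = sqrt(((-174 + (-55099 - 32183)) - 70902) - 288568) = sqrt(((-174 - 87282) - 70902) - 288568) = sqrt((-87456 - 70902) - 288568) = sqrt(-158358 - 288568) = sqrt(-446926) = I*sqrt(446926)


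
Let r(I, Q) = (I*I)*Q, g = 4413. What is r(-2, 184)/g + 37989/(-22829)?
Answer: -150843313/100744377 ≈ -1.4973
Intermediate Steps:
r(I, Q) = Q*I² (r(I, Q) = I²*Q = Q*I²)
r(-2, 184)/g + 37989/(-22829) = (184*(-2)²)/4413 + 37989/(-22829) = (184*4)*(1/4413) + 37989*(-1/22829) = 736*(1/4413) - 37989/22829 = 736/4413 - 37989/22829 = -150843313/100744377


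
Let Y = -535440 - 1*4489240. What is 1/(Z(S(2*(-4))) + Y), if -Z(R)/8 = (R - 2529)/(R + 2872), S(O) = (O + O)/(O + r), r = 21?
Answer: -4665/23440099307 ≈ -1.9902e-7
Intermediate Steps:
S(O) = 2*O/(21 + O) (S(O) = (O + O)/(O + 21) = (2*O)/(21 + O) = 2*O/(21 + O))
Z(R) = -8*(-2529 + R)/(2872 + R) (Z(R) = -8*(R - 2529)/(R + 2872) = -8*(-2529 + R)/(2872 + R))
Y = -5024680 (Y = -535440 - 4489240 = -5024680)
1/(Z(S(2*(-4))) + Y) = 1/(8*(2529 - 2*2*(-4)/(21 + 2*(-4)))/(2872 + 2*(2*(-4))/(21 + 2*(-4))) - 5024680) = 1/(8*(2529 - 2*(-8)/(21 - 8))/(2872 + 2*(-8)/(21 - 8)) - 5024680) = 1/(8*(2529 - 2*(-8)/13)/(2872 + 2*(-8)/13) - 5024680) = 1/(8*(2529 - 2*(-8)/13)/(2872 + 2*(-8)*(1/13)) - 5024680) = 1/(8*(2529 - 1*(-16/13))/(2872 - 16/13) - 5024680) = 1/(8*(2529 + 16/13)/(37320/13) - 5024680) = 1/(8*(13/37320)*(32893/13) - 5024680) = 1/(32893/4665 - 5024680) = 1/(-23440099307/4665) = -4665/23440099307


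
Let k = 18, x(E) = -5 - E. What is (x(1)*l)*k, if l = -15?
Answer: 1620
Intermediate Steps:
(x(1)*l)*k = ((-5 - 1*1)*(-15))*18 = ((-5 - 1)*(-15))*18 = -6*(-15)*18 = 90*18 = 1620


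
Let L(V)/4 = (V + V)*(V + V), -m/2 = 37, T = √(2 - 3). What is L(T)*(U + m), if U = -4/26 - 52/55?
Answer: 859136/715 ≈ 1201.6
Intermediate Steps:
T = I (T = √(-1) = I ≈ 1.0*I)
m = -74 (m = -2*37 = -74)
L(V) = 16*V² (L(V) = 4*((V + V)*(V + V)) = 4*((2*V)*(2*V)) = 4*(4*V²) = 16*V²)
U = -786/715 (U = -4*1/26 - 52*1/55 = -2/13 - 52/55 = -786/715 ≈ -1.0993)
L(T)*(U + m) = (16*I²)*(-786/715 - 74) = (16*(-1))*(-53696/715) = -16*(-53696/715) = 859136/715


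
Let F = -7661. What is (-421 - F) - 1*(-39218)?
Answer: 46458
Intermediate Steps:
(-421 - F) - 1*(-39218) = (-421 - 1*(-7661)) - 1*(-39218) = (-421 + 7661) + 39218 = 7240 + 39218 = 46458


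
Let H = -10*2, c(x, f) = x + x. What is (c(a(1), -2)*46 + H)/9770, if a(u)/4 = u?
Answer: 174/4885 ≈ 0.035619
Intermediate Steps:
a(u) = 4*u
c(x, f) = 2*x
H = -20
(c(a(1), -2)*46 + H)/9770 = ((2*(4*1))*46 - 20)/9770 = ((2*4)*46 - 20)*(1/9770) = (8*46 - 20)*(1/9770) = (368 - 20)*(1/9770) = 348*(1/9770) = 174/4885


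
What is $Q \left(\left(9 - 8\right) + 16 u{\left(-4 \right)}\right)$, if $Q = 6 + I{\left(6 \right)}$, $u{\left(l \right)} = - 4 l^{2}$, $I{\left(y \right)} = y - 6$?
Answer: $-6138$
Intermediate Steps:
$I{\left(y \right)} = -6 + y$ ($I{\left(y \right)} = y - 6 = -6 + y$)
$Q = 6$ ($Q = 6 + \left(-6 + 6\right) = 6 + 0 = 6$)
$Q \left(\left(9 - 8\right) + 16 u{\left(-4 \right)}\right) = 6 \left(\left(9 - 8\right) + 16 \left(- 4 \left(-4\right)^{2}\right)\right) = 6 \left(\left(9 - 8\right) + 16 \left(\left(-4\right) 16\right)\right) = 6 \left(1 + 16 \left(-64\right)\right) = 6 \left(1 - 1024\right) = 6 \left(-1023\right) = -6138$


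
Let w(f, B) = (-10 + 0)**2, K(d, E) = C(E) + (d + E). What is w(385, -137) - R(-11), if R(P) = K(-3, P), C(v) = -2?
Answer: 116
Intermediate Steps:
K(d, E) = -2 + E + d (K(d, E) = -2 + (d + E) = -2 + (E + d) = -2 + E + d)
w(f, B) = 100 (w(f, B) = (-10)**2 = 100)
R(P) = -5 + P (R(P) = -2 + P - 3 = -5 + P)
w(385, -137) - R(-11) = 100 - (-5 - 11) = 100 - 1*(-16) = 100 + 16 = 116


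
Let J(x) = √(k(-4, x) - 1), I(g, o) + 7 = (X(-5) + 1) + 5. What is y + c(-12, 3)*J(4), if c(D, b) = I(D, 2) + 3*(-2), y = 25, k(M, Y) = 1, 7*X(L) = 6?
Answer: 25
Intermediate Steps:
X(L) = 6/7 (X(L) = (⅐)*6 = 6/7)
I(g, o) = -⅐ (I(g, o) = -7 + ((6/7 + 1) + 5) = -7 + (13/7 + 5) = -7 + 48/7 = -⅐)
c(D, b) = -43/7 (c(D, b) = -⅐ + 3*(-2) = -⅐ - 6 = -43/7)
J(x) = 0 (J(x) = √(1 - 1) = √0 = 0)
y + c(-12, 3)*J(4) = 25 - 43/7*0 = 25 + 0 = 25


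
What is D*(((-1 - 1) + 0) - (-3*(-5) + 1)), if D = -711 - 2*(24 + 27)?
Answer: 14634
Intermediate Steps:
D = -813 (D = -711 - 2*51 = -711 - 102 = -813)
D*(((-1 - 1) + 0) - (-3*(-5) + 1)) = -813*(((-1 - 1) + 0) - (-3*(-5) + 1)) = -813*((-2 + 0) - (15 + 1)) = -813*(-2 - 1*16) = -813*(-2 - 16) = -813*(-18) = 14634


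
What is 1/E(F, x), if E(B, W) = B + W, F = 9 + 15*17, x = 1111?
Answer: 1/1375 ≈ 0.00072727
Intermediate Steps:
F = 264 (F = 9 + 255 = 264)
1/E(F, x) = 1/(264 + 1111) = 1/1375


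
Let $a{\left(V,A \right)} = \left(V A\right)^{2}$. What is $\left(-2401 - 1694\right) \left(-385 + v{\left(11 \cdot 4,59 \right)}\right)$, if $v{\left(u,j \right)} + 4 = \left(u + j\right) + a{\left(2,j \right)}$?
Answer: $-55847610$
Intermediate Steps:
$a{\left(V,A \right)} = A^{2} V^{2}$ ($a{\left(V,A \right)} = \left(A V\right)^{2} = A^{2} V^{2}$)
$v{\left(u,j \right)} = -4 + j + u + 4 j^{2}$ ($v{\left(u,j \right)} = -4 + \left(\left(u + j\right) + j^{2} \cdot 2^{2}\right) = -4 + \left(\left(j + u\right) + j^{2} \cdot 4\right) = -4 + \left(\left(j + u\right) + 4 j^{2}\right) = -4 + \left(j + u + 4 j^{2}\right) = -4 + j + u + 4 j^{2}$)
$\left(-2401 - 1694\right) \left(-385 + v{\left(11 \cdot 4,59 \right)}\right) = \left(-2401 - 1694\right) \left(-385 + \left(-4 + 59 + 11 \cdot 4 + 4 \cdot 59^{2}\right)\right) = - 4095 \left(-385 + \left(-4 + 59 + 44 + 4 \cdot 3481\right)\right) = - 4095 \left(-385 + \left(-4 + 59 + 44 + 13924\right)\right) = - 4095 \left(-385 + 14023\right) = \left(-4095\right) 13638 = -55847610$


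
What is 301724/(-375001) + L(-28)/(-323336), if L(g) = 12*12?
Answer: -12201528926/15156415417 ≈ -0.80504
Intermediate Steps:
L(g) = 144
301724/(-375001) + L(-28)/(-323336) = 301724/(-375001) + 144/(-323336) = 301724*(-1/375001) + 144*(-1/323336) = -301724/375001 - 18/40417 = -12201528926/15156415417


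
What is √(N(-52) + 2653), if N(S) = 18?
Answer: √2671 ≈ 51.682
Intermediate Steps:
√(N(-52) + 2653) = √(18 + 2653) = √2671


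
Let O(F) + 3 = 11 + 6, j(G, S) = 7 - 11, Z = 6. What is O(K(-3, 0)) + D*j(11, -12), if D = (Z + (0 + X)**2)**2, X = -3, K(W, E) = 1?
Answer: -886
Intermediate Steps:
j(G, S) = -4
O(F) = 14 (O(F) = -3 + (11 + 6) = -3 + 17 = 14)
D = 225 (D = (6 + (0 - 3)**2)**2 = (6 + (-3)**2)**2 = (6 + 9)**2 = 15**2 = 225)
O(K(-3, 0)) + D*j(11, -12) = 14 + 225*(-4) = 14 - 900 = -886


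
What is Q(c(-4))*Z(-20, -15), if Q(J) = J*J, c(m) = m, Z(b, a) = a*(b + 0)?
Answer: 4800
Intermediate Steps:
Z(b, a) = a*b
Q(J) = J²
Q(c(-4))*Z(-20, -15) = (-4)²*(-15*(-20)) = 16*300 = 4800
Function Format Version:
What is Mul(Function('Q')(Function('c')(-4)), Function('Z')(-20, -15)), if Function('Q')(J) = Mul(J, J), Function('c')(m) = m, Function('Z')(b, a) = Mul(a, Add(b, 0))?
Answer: 4800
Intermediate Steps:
Function('Z')(b, a) = Mul(a, b)
Function('Q')(J) = Pow(J, 2)
Mul(Function('Q')(Function('c')(-4)), Function('Z')(-20, -15)) = Mul(Pow(-4, 2), Mul(-15, -20)) = Mul(16, 300) = 4800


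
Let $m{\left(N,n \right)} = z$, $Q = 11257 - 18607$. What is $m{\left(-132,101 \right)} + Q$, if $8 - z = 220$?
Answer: $-7562$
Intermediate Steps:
$z = -212$ ($z = 8 - 220 = -212$)
$Q = -7350$ ($Q = 11257 - 18607 = -7350$)
$m{\left(N,n \right)} = -212$
$m{\left(-132,101 \right)} + Q = -212 - 7350 = -7562$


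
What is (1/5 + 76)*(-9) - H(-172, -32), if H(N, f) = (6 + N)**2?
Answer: -141209/5 ≈ -28242.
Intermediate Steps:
(1/5 + 76)*(-9) - H(-172, -32) = (1/5 + 76)*(-9) - (6 - 172)**2 = (1/5 + 76)*(-9) - 1*(-166)**2 = (381/5)*(-9) - 1*27556 = -3429/5 - 27556 = -141209/5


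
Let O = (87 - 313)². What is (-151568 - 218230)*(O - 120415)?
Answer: 25641423522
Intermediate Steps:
O = 51076 (O = (-226)² = 51076)
(-151568 - 218230)*(O - 120415) = (-151568 - 218230)*(51076 - 120415) = -369798*(-69339) = 25641423522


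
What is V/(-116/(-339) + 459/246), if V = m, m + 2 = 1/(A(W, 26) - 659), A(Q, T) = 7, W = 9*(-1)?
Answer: -18138195/20009554 ≈ -0.90648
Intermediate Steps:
W = -9
m = -1305/652 (m = -2 + 1/(7 - 659) = -2 + 1/(-652) = -2 - 1/652 = -1305/652 ≈ -2.0015)
V = -1305/652 ≈ -2.0015
V/(-116/(-339) + 459/246) = -1305/(652*(-116/(-339) + 459/246)) = -1305/(652*(-116*(-1/339) + 459*(1/246))) = -1305/(652*(116/339 + 153/82)) = -1305/(652*61379/27798) = -1305/652*27798/61379 = -18138195/20009554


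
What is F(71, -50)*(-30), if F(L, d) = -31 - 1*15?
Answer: 1380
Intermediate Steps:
F(L, d) = -46 (F(L, d) = -31 - 15 = -46)
F(71, -50)*(-30) = -46*(-30) = 1380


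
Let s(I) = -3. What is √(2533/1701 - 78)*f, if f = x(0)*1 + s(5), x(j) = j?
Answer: -I*√2733045/63 ≈ -26.241*I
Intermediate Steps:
f = -3 (f = 0*1 - 3 = 0 - 3 = -3)
√(2533/1701 - 78)*f = √(2533/1701 - 78)*(-3) = √(-130145/1701)*(-3) = (I*√2733045/189)*(-3) = -I*√2733045/63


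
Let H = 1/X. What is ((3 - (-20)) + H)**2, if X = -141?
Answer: 10510564/19881 ≈ 528.67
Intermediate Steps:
H = -1/141 (H = 1/(-141) = -1/141 ≈ -0.0070922)
((3 - (-20)) + H)**2 = ((3 - (-20)) - 1/141)**2 = ((3 - 4*(-5)) - 1/141)**2 = ((3 + 20) - 1/141)**2 = (23 - 1/141)**2 = (3242/141)**2 = 10510564/19881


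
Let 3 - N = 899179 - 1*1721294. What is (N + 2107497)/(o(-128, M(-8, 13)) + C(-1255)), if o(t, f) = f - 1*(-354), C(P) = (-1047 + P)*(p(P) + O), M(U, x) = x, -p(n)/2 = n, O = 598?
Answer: -2929615/7154249 ≈ -0.40949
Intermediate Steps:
p(n) = -2*n
C(P) = (-1047 + P)*(598 - 2*P) (C(P) = (-1047 + P)*(-2*P + 598) = (-1047 + P)*(598 - 2*P))
o(t, f) = 354 + f (o(t, f) = f + 354 = 354 + f)
N = 822118 (N = 3 - (899179 - 1*1721294) = 3 - (899179 - 1721294) = 3 - 1*(-822115) = 3 + 822115 = 822118)
(N + 2107497)/(o(-128, M(-8, 13)) + C(-1255)) = (822118 + 2107497)/((354 + 13) + (-626106 - 2*(-1255)**2 + 2692*(-1255))) = 2929615/(367 + (-626106 - 2*1575025 - 3378460)) = 2929615/(367 + (-626106 - 3150050 - 3378460)) = 2929615/(367 - 7154616) = 2929615/(-7154249) = 2929615*(-1/7154249) = -2929615/7154249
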